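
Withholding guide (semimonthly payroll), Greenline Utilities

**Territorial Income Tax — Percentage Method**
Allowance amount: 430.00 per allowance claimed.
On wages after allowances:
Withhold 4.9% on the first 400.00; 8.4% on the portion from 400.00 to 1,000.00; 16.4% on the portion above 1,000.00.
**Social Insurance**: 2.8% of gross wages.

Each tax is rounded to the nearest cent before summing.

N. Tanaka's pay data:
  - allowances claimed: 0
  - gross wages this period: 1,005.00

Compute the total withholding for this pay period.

Territorial Income Tax: taxable = 1,005.00
  70.00 + 16.4% × (1,005.00 − 1,000.00) = 70.00 + 16.4% × 5.00 = 70.82
Social Insurance: 2.8% × 1,005.00 = 28.14
Total: 70.82 + 28.14 = 98.96

98.96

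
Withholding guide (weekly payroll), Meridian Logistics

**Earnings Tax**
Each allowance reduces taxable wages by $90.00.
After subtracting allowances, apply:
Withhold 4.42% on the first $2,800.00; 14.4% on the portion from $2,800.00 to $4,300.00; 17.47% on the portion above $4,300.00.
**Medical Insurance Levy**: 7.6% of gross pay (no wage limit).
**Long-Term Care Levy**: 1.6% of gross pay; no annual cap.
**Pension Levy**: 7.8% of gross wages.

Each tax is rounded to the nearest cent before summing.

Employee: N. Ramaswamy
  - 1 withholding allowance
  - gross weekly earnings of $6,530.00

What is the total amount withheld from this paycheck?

Earnings Tax: taxable = $6,530.00 − 1×$90.00 = $6,440.00
  $339.76 + 17.47% × ($6,440.00 − $4,300.00) = $339.76 + 17.47% × $2,140.00 = $713.62
Medical Insurance Levy: 7.6% × $6,530.00 = $496.28
Long-Term Care Levy: 1.6% × $6,530.00 = $104.48
Pension Levy: 7.8% × $6,530.00 = $509.34
Total: $713.62 + $496.28 + $104.48 + $509.34 = $1,823.72

$1,823.72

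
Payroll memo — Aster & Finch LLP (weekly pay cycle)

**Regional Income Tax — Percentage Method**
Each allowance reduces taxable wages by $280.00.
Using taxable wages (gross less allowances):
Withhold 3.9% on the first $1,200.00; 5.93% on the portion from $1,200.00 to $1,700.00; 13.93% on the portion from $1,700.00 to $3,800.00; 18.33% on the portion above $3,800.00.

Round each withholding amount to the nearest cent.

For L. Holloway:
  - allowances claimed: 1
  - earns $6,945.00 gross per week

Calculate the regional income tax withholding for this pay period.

$894.13

Regional Income Tax: taxable = $6,945.00 − 1×$280.00 = $6,665.00
  $368.98 + 18.33% × ($6,665.00 − $3,800.00) = $368.98 + 18.33% × $2,865.00 = $894.13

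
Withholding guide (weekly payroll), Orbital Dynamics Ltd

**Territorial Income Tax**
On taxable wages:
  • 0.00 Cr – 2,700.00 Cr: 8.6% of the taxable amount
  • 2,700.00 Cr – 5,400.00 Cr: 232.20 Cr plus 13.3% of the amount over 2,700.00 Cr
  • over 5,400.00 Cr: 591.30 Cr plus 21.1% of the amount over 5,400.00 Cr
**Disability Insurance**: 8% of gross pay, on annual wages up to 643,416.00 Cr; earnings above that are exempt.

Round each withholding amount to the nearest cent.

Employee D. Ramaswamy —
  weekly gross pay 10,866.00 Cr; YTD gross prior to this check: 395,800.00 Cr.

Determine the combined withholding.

Territorial Income Tax: taxable = 10,866.00 Cr
  591.30 Cr + 21.1% × (10,866.00 Cr − 5,400.00 Cr) = 591.30 Cr + 21.1% × 5,466.00 Cr = 1,744.63 Cr
Disability Insurance: 8% × 10,866.00 Cr = 869.28 Cr
Total: 1,744.63 Cr + 869.28 Cr = 2,613.91 Cr

2,613.91 Cr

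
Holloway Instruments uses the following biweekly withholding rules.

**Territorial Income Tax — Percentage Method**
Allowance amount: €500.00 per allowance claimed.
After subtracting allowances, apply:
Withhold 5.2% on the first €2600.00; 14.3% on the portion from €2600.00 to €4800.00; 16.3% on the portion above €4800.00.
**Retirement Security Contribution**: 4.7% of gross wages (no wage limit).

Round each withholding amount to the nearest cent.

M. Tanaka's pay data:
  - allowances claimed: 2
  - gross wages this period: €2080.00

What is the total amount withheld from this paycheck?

Territorial Income Tax: taxable = €2080.00 − 2×€500.00 = €1080.00
  5.2% × €1080.00 = €56.16
Retirement Security Contribution: 4.7% × €2080.00 = €97.76
Total: €56.16 + €97.76 = €153.92

€153.92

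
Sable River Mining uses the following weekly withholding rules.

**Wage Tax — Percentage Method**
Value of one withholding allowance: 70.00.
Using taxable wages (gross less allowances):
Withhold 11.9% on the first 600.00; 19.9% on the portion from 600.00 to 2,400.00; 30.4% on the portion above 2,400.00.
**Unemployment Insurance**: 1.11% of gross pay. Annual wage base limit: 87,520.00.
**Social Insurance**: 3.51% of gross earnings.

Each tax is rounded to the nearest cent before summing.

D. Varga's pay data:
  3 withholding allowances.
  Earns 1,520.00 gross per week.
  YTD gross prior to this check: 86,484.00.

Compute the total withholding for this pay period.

Wage Tax: taxable = 1,520.00 − 3×70.00 = 1,310.00
  71.40 + 19.9% × (1,310.00 − 600.00) = 71.40 + 19.9% × 710.00 = 212.69
Unemployment Insurance: cap 87,520.00 − YTD 86,484.00 = 1,036.00 subject; 1.11% × 1,036.00 = 11.50
Social Insurance: 3.51% × 1,520.00 = 53.35
Total: 212.69 + 11.50 + 53.35 = 277.54

277.54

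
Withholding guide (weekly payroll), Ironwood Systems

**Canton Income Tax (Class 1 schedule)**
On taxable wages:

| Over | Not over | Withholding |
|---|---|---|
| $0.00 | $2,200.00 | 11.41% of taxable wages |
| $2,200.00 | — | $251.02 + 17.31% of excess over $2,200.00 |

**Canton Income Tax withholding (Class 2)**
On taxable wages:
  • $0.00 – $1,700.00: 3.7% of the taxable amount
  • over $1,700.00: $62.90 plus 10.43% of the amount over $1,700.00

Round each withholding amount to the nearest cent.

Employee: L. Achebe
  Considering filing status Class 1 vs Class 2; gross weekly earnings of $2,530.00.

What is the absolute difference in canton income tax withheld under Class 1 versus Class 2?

$158.67

Canton Income Tax (Class 1): taxable = $2,530.00
  $251.02 + 17.31% × ($2,530.00 − $2,200.00) = $251.02 + 17.31% × $330.00 = $308.14
Canton Income Tax (Class 2): taxable = $2,530.00
  $62.90 + 10.43% × ($2,530.00 − $1,700.00) = $62.90 + 10.43% × $830.00 = $149.47
Difference: |$308.14 − $149.47| = $158.67 (higher under Class 1)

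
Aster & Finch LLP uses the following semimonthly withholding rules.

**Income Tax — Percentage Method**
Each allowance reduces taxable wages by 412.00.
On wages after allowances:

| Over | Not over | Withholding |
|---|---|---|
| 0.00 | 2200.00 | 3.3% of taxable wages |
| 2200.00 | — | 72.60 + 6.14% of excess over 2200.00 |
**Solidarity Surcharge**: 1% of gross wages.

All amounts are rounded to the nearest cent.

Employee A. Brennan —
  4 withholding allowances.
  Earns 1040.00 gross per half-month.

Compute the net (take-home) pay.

1029.60

Income Tax: taxable = 1040.00 − 4×412.00 = -608.00
  Taxable ≤ 0 → 0.00
Solidarity Surcharge: 1% × 1040.00 = 10.40
Total withheld: 0.00 + 10.40 = 10.40
Net pay: 1040.00 − 10.40 = 1029.60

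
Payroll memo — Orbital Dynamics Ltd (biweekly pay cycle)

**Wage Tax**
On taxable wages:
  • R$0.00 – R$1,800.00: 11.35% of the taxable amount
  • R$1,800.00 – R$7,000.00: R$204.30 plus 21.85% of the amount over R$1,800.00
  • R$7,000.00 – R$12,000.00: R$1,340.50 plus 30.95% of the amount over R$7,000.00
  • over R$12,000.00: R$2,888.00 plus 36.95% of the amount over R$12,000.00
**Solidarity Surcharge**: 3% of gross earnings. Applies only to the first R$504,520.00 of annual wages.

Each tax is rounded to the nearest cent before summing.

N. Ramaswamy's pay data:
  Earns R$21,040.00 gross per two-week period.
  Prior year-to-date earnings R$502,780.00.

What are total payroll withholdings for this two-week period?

Wage Tax: taxable = R$21,040.00
  R$2,888.00 + 36.95% × (R$21,040.00 − R$12,000.00) = R$2,888.00 + 36.95% × R$9,040.00 = R$6,228.28
Solidarity Surcharge: cap R$504,520.00 − YTD R$502,780.00 = R$1,740.00 subject; 3% × R$1,740.00 = R$52.20
Total: R$6,228.28 + R$52.20 = R$6,280.48

R$6,280.48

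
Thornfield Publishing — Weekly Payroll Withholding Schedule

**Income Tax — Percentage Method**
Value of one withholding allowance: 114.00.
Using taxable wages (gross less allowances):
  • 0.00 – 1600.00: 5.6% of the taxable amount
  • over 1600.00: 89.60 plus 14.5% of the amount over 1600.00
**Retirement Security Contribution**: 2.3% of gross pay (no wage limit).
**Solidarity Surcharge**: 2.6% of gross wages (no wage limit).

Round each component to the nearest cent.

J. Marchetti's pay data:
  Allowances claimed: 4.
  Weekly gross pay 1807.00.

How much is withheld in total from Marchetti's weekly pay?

Income Tax: taxable = 1807.00 − 4×114.00 = 1351.00
  5.6% × 1351.00 = 75.66
Retirement Security Contribution: 2.3% × 1807.00 = 41.56
Solidarity Surcharge: 2.6% × 1807.00 = 46.98
Total: 75.66 + 41.56 + 46.98 = 164.20

164.20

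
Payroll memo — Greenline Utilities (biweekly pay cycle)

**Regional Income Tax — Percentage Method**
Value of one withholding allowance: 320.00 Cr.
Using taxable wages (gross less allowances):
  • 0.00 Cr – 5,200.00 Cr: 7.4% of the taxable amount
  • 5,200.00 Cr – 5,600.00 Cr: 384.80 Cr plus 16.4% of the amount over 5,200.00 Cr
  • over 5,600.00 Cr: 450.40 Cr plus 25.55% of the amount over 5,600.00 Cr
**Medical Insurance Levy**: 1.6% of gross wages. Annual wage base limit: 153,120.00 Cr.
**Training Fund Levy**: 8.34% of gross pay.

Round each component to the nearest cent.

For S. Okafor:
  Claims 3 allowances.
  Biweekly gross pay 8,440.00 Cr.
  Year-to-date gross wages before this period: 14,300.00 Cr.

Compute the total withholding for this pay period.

Regional Income Tax: taxable = 8,440.00 Cr − 3×320.00 Cr = 7,480.00 Cr
  450.40 Cr + 25.55% × (7,480.00 Cr − 5,600.00 Cr) = 450.40 Cr + 25.55% × 1,880.00 Cr = 930.74 Cr
Medical Insurance Levy: 1.6% × 8,440.00 Cr = 135.04 Cr
Training Fund Levy: 8.34% × 8,440.00 Cr = 703.90 Cr
Total: 930.74 Cr + 135.04 Cr + 703.90 Cr = 1,769.68 Cr

1,769.68 Cr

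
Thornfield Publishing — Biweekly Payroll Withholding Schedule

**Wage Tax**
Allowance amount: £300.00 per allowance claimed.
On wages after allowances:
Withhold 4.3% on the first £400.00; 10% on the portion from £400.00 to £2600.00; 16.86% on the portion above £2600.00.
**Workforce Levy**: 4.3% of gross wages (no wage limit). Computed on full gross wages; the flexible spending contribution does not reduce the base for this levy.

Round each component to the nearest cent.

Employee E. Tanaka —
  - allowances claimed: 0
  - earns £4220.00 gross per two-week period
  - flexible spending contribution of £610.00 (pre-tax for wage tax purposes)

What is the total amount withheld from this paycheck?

£588.95

Wage Tax: taxable = £4220.00 − £610.00 = £3610.00
  £237.20 + 16.86% × (£3610.00 − £2600.00) = £237.20 + 16.86% × £1010.00 = £407.49
Workforce Levy: 4.3% × £4220.00 = £181.46
Total: £407.49 + £181.46 = £588.95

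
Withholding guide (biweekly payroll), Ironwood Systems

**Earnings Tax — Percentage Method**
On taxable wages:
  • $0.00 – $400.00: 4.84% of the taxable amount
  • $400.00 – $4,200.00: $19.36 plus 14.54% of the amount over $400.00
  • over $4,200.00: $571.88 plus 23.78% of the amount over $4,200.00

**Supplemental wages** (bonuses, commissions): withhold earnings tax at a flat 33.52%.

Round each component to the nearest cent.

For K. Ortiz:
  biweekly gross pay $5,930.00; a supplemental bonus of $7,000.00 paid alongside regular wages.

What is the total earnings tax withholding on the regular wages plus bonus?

Earnings Tax: taxable = $5,930.00
  $571.88 + 23.78% × ($5,930.00 − $4,200.00) = $571.88 + 23.78% × $1,730.00 = $983.27
Supplemental (33.52% flat on bonus): 33.52% × $7,000.00 = $2,346.40
Total earnings tax: $983.27 + $2,346.40 = $3,329.67

$3,329.67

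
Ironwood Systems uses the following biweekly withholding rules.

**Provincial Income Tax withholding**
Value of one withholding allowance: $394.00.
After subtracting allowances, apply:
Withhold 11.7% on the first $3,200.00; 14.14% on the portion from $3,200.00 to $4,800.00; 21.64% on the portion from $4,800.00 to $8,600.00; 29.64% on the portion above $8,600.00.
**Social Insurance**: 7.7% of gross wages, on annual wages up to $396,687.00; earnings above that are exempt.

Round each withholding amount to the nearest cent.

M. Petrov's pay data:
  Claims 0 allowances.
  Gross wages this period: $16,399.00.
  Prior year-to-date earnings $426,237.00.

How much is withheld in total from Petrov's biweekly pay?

$3,734.58

Provincial Income Tax: taxable = $16,399.00
  $1,422.96 + 29.64% × ($16,399.00 − $8,600.00) = $1,422.96 + 29.64% × $7,799.00 = $3,734.58
Social Insurance: YTD $426,237.00 ≥ cap $396,687.00 → $0.00
Total: $3,734.58 + $0.00 = $3,734.58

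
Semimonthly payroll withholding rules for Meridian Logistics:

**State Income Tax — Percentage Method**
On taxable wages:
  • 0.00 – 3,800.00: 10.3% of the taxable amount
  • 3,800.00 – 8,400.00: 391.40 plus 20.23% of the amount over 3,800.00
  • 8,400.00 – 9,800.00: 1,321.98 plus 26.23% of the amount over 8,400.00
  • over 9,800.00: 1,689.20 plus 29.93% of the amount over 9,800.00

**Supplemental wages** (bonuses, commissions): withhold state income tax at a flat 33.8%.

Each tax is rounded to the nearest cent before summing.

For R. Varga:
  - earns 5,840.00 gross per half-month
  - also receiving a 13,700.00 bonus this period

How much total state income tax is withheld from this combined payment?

5,434.69

State Income Tax: taxable = 5,840.00
  391.40 + 20.23% × (5,840.00 − 3,800.00) = 391.40 + 20.23% × 2,040.00 = 804.09
Supplemental (33.8% flat on bonus): 33.8% × 13,700.00 = 4,630.60
Total state income tax: 804.09 + 4,630.60 = 5,434.69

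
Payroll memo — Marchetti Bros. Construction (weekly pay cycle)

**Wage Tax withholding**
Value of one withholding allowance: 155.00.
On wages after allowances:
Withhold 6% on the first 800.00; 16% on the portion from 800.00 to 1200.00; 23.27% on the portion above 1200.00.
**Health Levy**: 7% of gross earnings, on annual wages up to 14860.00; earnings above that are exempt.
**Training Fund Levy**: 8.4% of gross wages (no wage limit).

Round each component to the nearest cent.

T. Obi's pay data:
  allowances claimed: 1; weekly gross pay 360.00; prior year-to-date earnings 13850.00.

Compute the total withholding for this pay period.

Wage Tax: taxable = 360.00 − 1×155.00 = 205.00
  6% × 205.00 = 12.30
Health Levy: 7% × 360.00 = 25.20
Training Fund Levy: 8.4% × 360.00 = 30.24
Total: 12.30 + 25.20 + 30.24 = 67.74

67.74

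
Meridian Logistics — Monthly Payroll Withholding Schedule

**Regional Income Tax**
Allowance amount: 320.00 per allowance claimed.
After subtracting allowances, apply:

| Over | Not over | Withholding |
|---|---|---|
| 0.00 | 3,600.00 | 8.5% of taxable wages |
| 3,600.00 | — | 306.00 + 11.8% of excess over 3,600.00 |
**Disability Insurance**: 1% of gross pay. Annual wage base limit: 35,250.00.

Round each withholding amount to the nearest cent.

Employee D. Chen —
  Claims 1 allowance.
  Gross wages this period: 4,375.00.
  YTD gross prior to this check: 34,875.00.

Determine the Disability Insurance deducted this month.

3.75

Disability Insurance: cap 35,250.00 − YTD 34,875.00 = 375.00 subject; 1% × 375.00 = 3.75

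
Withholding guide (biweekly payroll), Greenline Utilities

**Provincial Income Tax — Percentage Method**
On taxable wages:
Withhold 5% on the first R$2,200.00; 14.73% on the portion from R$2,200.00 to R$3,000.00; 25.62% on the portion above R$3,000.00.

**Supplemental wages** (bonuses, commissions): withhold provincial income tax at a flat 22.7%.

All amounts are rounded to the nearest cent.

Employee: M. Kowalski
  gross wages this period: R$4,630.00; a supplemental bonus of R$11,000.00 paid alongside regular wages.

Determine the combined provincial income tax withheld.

R$3,142.45

Provincial Income Tax: taxable = R$4,630.00
  R$227.84 + 25.62% × (R$4,630.00 − R$3,000.00) = R$227.84 + 25.62% × R$1,630.00 = R$645.45
Supplemental (22.7% flat on bonus): 22.7% × R$11,000.00 = R$2,497.00
Total provincial income tax: R$645.45 + R$2,497.00 = R$3,142.45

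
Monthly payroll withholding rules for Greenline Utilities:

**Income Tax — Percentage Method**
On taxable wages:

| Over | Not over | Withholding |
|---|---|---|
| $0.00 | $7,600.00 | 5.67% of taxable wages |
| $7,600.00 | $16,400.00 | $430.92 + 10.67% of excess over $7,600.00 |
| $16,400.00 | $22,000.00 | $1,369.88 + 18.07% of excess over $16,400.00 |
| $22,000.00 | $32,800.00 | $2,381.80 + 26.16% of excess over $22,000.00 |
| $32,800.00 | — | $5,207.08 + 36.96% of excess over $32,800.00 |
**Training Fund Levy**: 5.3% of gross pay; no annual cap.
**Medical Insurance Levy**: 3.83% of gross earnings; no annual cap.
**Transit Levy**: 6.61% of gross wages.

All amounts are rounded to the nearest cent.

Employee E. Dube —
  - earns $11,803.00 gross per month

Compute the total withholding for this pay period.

Income Tax: taxable = $11,803.00
  $430.92 + 10.67% × ($11,803.00 − $7,600.00) = $430.92 + 10.67% × $4,203.00 = $879.38
Training Fund Levy: 5.3% × $11,803.00 = $625.56
Medical Insurance Levy: 3.83% × $11,803.00 = $452.05
Transit Levy: 6.61% × $11,803.00 = $780.18
Total: $879.38 + $625.56 + $452.05 + $780.18 = $2,737.17

$2,737.17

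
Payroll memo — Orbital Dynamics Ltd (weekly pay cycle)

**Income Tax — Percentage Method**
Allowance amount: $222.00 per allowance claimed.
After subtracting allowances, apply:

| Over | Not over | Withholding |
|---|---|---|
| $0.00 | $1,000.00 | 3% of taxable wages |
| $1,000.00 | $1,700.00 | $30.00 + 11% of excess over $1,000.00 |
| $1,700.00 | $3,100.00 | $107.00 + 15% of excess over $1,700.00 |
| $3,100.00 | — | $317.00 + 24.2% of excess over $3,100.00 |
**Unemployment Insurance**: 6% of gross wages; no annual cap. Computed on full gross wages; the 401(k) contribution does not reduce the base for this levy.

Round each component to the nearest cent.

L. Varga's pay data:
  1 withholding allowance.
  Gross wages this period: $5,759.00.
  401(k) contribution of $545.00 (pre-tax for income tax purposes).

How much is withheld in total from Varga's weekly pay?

Income Tax: taxable = $5,759.00 − $545.00 − 1×$222.00 = $4,992.00
  $317.00 + 24.2% × ($4,992.00 − $3,100.00) = $317.00 + 24.2% × $1,892.00 = $774.86
Unemployment Insurance: 6% × $5,759.00 = $345.54
Total: $774.86 + $345.54 = $1,120.40

$1,120.40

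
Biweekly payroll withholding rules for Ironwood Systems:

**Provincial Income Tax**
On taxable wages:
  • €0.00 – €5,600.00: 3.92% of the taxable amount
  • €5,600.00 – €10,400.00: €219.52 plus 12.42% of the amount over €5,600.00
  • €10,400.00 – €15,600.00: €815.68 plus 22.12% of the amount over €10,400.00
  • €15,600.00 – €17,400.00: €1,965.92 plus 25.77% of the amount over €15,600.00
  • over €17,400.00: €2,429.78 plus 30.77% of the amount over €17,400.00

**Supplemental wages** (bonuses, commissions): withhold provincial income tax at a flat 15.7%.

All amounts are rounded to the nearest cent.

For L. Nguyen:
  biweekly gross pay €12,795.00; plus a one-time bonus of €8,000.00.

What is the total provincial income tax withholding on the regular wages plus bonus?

Provincial Income Tax: taxable = €12,795.00
  €815.68 + 22.12% × (€12,795.00 − €10,400.00) = €815.68 + 22.12% × €2,395.00 = €1,345.45
Supplemental (15.7% flat on bonus): 15.7% × €8,000.00 = €1,256.00
Total provincial income tax: €1,345.45 + €1,256.00 = €2,601.45

€2,601.45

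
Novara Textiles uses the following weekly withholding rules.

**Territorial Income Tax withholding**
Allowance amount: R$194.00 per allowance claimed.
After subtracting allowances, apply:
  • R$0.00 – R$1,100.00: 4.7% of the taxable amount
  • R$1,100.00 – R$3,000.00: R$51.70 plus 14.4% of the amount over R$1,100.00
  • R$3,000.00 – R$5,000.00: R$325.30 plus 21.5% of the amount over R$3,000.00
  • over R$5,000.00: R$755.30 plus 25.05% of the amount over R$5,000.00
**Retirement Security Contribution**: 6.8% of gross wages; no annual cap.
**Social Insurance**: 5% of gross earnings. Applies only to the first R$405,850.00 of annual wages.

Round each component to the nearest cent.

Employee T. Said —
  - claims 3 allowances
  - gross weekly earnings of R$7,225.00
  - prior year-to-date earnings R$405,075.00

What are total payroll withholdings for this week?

R$1,696.92

Territorial Income Tax: taxable = R$7,225.00 − 3×R$194.00 = R$6,643.00
  R$755.30 + 25.05% × (R$6,643.00 − R$5,000.00) = R$755.30 + 25.05% × R$1,643.00 = R$1,166.87
Retirement Security Contribution: 6.8% × R$7,225.00 = R$491.30
Social Insurance: cap R$405,850.00 − YTD R$405,075.00 = R$775.00 subject; 5% × R$775.00 = R$38.75
Total: R$1,166.87 + R$491.30 + R$38.75 = R$1,696.92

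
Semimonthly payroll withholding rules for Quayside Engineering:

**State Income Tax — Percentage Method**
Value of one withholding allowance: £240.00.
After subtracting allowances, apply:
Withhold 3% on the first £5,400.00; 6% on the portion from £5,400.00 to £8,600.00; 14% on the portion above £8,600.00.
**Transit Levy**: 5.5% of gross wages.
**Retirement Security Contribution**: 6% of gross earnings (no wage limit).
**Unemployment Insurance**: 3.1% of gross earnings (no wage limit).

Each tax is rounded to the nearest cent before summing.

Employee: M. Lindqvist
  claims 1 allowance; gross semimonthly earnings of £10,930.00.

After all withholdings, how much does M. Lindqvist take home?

£8,687.62

State Income Tax: taxable = £10,930.00 − 1×£240.00 = £10,690.00
  £354.00 + 14% × (£10,690.00 − £8,600.00) = £354.00 + 14% × £2,090.00 = £646.60
Transit Levy: 5.5% × £10,930.00 = £601.15
Retirement Security Contribution: 6% × £10,930.00 = £655.80
Unemployment Insurance: 3.1% × £10,930.00 = £338.83
Total withheld: £646.60 + £601.15 + £655.80 + £338.83 = £2,242.38
Net pay: £10,930.00 − £2,242.38 = £8,687.62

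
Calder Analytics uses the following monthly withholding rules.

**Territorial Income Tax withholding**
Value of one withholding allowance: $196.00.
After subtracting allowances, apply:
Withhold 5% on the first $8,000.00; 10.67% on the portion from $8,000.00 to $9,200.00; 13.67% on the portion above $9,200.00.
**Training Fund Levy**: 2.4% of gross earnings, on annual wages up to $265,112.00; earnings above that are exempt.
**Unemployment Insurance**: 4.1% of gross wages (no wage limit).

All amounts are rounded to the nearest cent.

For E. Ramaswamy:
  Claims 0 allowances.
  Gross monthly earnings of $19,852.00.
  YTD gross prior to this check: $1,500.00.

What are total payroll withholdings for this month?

Territorial Income Tax: taxable = $19,852.00
  $528.04 + 13.67% × ($19,852.00 − $9,200.00) = $528.04 + 13.67% × $10,652.00 = $1,984.17
Training Fund Levy: 2.4% × $19,852.00 = $476.45
Unemployment Insurance: 4.1% × $19,852.00 = $813.93
Total: $1,984.17 + $476.45 + $813.93 = $3,274.55

$3,274.55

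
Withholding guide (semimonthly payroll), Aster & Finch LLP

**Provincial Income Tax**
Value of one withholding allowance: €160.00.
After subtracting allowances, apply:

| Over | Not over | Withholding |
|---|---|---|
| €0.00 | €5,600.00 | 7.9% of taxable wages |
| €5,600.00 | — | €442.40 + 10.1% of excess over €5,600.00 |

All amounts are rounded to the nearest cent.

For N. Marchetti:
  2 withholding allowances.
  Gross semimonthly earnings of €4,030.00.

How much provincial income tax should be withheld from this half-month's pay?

Provincial Income Tax: taxable = €4,030.00 − 2×€160.00 = €3,710.00
  7.9% × €3,710.00 = €293.09

€293.09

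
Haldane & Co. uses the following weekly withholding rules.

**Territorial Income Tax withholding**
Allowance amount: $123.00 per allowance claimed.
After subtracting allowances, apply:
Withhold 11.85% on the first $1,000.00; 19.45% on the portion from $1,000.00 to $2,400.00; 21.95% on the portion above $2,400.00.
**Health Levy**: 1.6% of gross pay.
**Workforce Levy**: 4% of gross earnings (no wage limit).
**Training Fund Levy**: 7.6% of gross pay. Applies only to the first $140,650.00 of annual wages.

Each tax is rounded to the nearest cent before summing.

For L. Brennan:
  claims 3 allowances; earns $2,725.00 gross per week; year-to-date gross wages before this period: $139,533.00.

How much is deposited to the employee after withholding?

$2,105.27

Territorial Income Tax: taxable = $2,725.00 − 3×$123.00 = $2,356.00
  $118.50 + 19.45% × ($2,356.00 − $1,000.00) = $118.50 + 19.45% × $1,356.00 = $382.24
Health Levy: 1.6% × $2,725.00 = $43.60
Workforce Levy: 4% × $2,725.00 = $109.00
Training Fund Levy: cap $140,650.00 − YTD $139,533.00 = $1,117.00 subject; 7.6% × $1,117.00 = $84.89
Total withheld: $382.24 + $43.60 + $109.00 + $84.89 = $619.73
Net pay: $2,725.00 − $619.73 = $2,105.27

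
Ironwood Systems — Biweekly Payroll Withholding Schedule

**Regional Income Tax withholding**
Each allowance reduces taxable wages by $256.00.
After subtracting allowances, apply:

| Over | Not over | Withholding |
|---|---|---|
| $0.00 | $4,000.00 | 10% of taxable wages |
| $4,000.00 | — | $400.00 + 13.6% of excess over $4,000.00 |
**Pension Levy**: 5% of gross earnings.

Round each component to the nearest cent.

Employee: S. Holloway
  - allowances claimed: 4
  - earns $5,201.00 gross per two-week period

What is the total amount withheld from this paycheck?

$684.12

Regional Income Tax: taxable = $5,201.00 − 4×$256.00 = $4,177.00
  $400.00 + 13.6% × ($4,177.00 − $4,000.00) = $400.00 + 13.6% × $177.00 = $424.07
Pension Levy: 5% × $5,201.00 = $260.05
Total: $424.07 + $260.05 = $684.12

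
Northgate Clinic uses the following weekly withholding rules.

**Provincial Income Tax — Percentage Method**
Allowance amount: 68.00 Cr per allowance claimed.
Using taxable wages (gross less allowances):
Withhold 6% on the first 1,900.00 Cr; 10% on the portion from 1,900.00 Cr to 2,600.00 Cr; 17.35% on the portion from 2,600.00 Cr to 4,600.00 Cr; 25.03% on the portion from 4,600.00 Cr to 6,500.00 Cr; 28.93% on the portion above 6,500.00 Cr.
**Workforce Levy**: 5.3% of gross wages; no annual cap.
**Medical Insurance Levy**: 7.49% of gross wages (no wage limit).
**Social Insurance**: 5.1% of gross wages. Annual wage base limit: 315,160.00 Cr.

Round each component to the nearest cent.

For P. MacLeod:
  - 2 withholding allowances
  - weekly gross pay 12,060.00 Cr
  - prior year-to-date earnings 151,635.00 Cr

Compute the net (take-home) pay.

7,326.74 Cr

Provincial Income Tax: taxable = 12,060.00 Cr − 2×68.00 Cr = 11,924.00 Cr
  1,006.57 Cr + 28.93% × (11,924.00 Cr − 6,500.00 Cr) = 1,006.57 Cr + 28.93% × 5,424.00 Cr = 2,575.73 Cr
Workforce Levy: 5.3% × 12,060.00 Cr = 639.18 Cr
Medical Insurance Levy: 7.49% × 12,060.00 Cr = 903.29 Cr
Social Insurance: 5.1% × 12,060.00 Cr = 615.06 Cr
Total withheld: 2,575.73 Cr + 639.18 Cr + 903.29 Cr + 615.06 Cr = 4,733.26 Cr
Net pay: 12,060.00 Cr − 4,733.26 Cr = 7,326.74 Cr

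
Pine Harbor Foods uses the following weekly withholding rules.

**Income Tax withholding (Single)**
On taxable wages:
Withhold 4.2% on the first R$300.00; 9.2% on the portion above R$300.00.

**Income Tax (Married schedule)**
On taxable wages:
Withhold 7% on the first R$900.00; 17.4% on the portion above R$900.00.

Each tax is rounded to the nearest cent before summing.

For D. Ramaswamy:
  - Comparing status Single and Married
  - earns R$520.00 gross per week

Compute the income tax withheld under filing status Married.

Income Tax (Married): taxable = R$520.00
  7% × R$520.00 = R$36.40

R$36.40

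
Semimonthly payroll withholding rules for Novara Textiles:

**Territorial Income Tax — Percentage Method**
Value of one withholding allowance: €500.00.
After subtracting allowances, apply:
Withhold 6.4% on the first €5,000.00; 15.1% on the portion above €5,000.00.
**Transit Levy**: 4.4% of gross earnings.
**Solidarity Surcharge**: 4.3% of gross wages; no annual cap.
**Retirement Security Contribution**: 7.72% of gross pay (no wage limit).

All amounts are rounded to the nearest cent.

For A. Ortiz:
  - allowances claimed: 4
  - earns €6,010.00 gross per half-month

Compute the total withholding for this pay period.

Territorial Income Tax: taxable = €6,010.00 − 4×€500.00 = €4,010.00
  6.4% × €4,010.00 = €256.64
Transit Levy: 4.4% × €6,010.00 = €264.44
Solidarity Surcharge: 4.3% × €6,010.00 = €258.43
Retirement Security Contribution: 7.72% × €6,010.00 = €463.97
Total: €256.64 + €264.44 + €258.43 + €463.97 = €1,243.48

€1,243.48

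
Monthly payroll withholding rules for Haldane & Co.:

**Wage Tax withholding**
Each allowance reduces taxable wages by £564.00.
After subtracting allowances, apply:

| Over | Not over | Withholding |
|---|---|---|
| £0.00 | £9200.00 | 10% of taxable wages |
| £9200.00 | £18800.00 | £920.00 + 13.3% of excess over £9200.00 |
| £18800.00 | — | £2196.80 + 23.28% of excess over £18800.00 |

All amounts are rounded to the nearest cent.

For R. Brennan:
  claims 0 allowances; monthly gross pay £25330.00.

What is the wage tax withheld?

£3716.98

Wage Tax: taxable = £25330.00
  £2196.80 + 23.28% × (£25330.00 − £18800.00) = £2196.80 + 23.28% × £6530.00 = £3716.98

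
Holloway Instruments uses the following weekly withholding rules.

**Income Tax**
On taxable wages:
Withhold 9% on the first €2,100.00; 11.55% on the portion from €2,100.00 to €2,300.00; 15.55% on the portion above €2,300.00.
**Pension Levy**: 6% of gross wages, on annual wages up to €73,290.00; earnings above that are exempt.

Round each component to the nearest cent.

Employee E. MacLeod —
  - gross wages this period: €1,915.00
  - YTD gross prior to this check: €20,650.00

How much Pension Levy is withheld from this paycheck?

Pension Levy: 6% × €1,915.00 = €114.90

€114.90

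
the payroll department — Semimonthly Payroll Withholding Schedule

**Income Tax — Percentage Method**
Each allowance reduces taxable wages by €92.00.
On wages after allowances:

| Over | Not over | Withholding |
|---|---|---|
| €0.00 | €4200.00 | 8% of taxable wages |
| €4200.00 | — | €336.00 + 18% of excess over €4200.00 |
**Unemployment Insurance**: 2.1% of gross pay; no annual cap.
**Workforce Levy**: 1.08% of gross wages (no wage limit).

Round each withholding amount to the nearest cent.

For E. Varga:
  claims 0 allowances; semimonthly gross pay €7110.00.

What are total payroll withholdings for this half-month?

Income Tax: taxable = €7110.00
  €336.00 + 18% × (€7110.00 − €4200.00) = €336.00 + 18% × €2910.00 = €859.80
Unemployment Insurance: 2.1% × €7110.00 = €149.31
Workforce Levy: 1.08% × €7110.00 = €76.79
Total: €859.80 + €149.31 + €76.79 = €1085.90

€1085.90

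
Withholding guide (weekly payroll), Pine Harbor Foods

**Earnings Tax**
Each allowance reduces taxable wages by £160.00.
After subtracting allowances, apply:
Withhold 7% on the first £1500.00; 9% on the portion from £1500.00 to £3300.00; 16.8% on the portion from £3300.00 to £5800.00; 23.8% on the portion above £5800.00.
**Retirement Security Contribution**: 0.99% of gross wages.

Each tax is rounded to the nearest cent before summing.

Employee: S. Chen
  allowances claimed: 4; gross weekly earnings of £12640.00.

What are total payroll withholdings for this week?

£2287.74

Earnings Tax: taxable = £12640.00 − 4×£160.00 = £12000.00
  £687.00 + 23.8% × (£12000.00 − £5800.00) = £687.00 + 23.8% × £6200.00 = £2162.60
Retirement Security Contribution: 0.99% × £12640.00 = £125.14
Total: £2162.60 + £125.14 = £2287.74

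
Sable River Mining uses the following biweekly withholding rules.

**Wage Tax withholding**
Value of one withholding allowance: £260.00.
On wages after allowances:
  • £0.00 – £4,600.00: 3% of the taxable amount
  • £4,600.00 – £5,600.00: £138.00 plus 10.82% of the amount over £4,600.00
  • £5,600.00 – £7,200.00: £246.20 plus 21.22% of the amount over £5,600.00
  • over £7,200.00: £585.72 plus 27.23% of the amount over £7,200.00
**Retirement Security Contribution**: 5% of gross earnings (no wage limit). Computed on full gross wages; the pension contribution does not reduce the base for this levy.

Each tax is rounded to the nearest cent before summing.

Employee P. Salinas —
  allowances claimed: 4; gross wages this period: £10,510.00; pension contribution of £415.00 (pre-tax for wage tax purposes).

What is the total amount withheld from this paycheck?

Wage Tax: taxable = £10,510.00 − £415.00 − 4×£260.00 = £9,055.00
  £585.72 + 27.23% × (£9,055.00 − £7,200.00) = £585.72 + 27.23% × £1,855.00 = £1,090.84
Retirement Security Contribution: 5% × £10,510.00 = £525.50
Total: £1,090.84 + £525.50 = £1,616.34

£1,616.34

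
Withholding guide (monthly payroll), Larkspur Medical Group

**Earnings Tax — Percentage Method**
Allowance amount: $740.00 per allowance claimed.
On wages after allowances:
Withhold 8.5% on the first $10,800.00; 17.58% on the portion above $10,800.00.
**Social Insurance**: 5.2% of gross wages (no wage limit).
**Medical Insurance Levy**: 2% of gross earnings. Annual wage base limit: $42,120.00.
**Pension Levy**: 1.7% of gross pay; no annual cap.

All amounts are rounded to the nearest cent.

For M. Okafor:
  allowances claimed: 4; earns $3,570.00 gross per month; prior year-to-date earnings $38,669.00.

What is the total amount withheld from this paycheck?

$367.20

Earnings Tax: taxable = $3,570.00 − 4×$740.00 = $610.00
  8.5% × $610.00 = $51.85
Social Insurance: 5.2% × $3,570.00 = $185.64
Medical Insurance Levy: cap $42,120.00 − YTD $38,669.00 = $3,451.00 subject; 2% × $3,451.00 = $69.02
Pension Levy: 1.7% × $3,570.00 = $60.69
Total: $51.85 + $185.64 + $69.02 + $60.69 = $367.20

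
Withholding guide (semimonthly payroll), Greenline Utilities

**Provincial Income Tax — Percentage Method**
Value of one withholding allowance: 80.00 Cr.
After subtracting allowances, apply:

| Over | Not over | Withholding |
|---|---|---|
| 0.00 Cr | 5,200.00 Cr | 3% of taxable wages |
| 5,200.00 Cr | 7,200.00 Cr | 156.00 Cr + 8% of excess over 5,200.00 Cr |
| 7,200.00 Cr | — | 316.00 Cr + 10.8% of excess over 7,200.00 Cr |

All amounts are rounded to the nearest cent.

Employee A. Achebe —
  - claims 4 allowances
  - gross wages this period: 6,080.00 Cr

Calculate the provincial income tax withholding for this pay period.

200.80 Cr

Provincial Income Tax: taxable = 6,080.00 Cr − 4×80.00 Cr = 5,760.00 Cr
  156.00 Cr + 8% × (5,760.00 Cr − 5,200.00 Cr) = 156.00 Cr + 8% × 560.00 Cr = 200.80 Cr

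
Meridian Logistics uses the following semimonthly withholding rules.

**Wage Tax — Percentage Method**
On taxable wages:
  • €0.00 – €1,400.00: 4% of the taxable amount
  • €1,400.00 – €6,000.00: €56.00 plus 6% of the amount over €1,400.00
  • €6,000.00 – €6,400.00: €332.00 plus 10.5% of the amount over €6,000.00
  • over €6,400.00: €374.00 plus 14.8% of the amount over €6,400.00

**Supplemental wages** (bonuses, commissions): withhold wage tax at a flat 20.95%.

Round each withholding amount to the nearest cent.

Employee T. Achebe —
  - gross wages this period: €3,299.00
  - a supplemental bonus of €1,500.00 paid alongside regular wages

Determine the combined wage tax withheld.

Wage Tax: taxable = €3,299.00
  €56.00 + 6% × (€3,299.00 − €1,400.00) = €56.00 + 6% × €1,899.00 = €169.94
Supplemental (20.95% flat on bonus): 20.95% × €1,500.00 = €314.25
Total wage tax: €169.94 + €314.25 = €484.19

€484.19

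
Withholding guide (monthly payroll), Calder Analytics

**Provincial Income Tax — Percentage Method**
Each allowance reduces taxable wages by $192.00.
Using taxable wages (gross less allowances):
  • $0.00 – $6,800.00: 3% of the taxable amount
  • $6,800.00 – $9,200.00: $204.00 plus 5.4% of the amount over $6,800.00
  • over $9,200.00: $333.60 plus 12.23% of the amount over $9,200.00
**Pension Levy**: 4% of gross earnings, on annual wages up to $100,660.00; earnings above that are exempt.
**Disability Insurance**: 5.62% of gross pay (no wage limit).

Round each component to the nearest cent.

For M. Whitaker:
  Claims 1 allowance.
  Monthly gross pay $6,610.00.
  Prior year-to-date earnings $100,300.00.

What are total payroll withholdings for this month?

$578.42

Provincial Income Tax: taxable = $6,610.00 − 1×$192.00 = $6,418.00
  3% × $6,418.00 = $192.54
Pension Levy: cap $100,660.00 − YTD $100,300.00 = $360.00 subject; 4% × $360.00 = $14.40
Disability Insurance: 5.62% × $6,610.00 = $371.48
Total: $192.54 + $14.40 + $371.48 = $578.42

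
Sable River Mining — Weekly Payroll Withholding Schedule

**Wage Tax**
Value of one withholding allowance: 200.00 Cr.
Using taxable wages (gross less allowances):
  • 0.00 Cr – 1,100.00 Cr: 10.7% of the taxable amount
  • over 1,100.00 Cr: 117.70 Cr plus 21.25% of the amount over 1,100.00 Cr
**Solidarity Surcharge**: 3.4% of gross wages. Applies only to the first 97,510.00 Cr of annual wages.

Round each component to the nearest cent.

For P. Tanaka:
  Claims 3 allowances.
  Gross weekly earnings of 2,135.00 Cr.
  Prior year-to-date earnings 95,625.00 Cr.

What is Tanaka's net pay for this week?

Wage Tax: taxable = 2,135.00 Cr − 3×200.00 Cr = 1,535.00 Cr
  117.70 Cr + 21.25% × (1,535.00 Cr − 1,100.00 Cr) = 117.70 Cr + 21.25% × 435.00 Cr = 210.14 Cr
Solidarity Surcharge: cap 97,510.00 Cr − YTD 95,625.00 Cr = 1,885.00 Cr subject; 3.4% × 1,885.00 Cr = 64.09 Cr
Total withheld: 210.14 Cr + 64.09 Cr = 274.23 Cr
Net pay: 2,135.00 Cr − 274.23 Cr = 1,860.77 Cr

1,860.77 Cr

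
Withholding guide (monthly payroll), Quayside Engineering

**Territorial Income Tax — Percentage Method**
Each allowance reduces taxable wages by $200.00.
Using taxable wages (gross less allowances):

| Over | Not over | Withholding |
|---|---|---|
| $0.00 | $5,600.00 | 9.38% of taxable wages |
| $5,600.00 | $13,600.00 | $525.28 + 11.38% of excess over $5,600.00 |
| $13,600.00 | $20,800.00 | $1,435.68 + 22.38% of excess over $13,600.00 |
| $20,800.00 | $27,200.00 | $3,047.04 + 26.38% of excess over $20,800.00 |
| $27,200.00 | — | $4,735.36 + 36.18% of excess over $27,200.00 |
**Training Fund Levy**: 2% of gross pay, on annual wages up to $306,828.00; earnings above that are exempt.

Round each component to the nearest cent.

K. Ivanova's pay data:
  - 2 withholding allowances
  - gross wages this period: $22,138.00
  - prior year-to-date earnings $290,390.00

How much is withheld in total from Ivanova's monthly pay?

Territorial Income Tax: taxable = $22,138.00 − 2×$200.00 = $21,738.00
  $3,047.04 + 26.38% × ($21,738.00 − $20,800.00) = $3,047.04 + 26.38% × $938.00 = $3,294.48
Training Fund Levy: cap $306,828.00 − YTD $290,390.00 = $16,438.00 subject; 2% × $16,438.00 = $328.76
Total: $3,294.48 + $328.76 = $3,623.24

$3,623.24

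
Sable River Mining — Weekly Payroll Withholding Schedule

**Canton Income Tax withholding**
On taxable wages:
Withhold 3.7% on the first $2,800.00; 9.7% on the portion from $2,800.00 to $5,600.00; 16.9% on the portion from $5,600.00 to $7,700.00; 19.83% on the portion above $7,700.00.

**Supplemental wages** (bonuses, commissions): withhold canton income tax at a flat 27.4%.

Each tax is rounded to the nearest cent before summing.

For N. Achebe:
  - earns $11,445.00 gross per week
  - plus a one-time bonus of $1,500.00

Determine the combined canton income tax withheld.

$1,883.73

Canton Income Tax: taxable = $11,445.00
  $730.10 + 19.83% × ($11,445.00 − $7,700.00) = $730.10 + 19.83% × $3,745.00 = $1,472.73
Supplemental (27.4% flat on bonus): 27.4% × $1,500.00 = $411.00
Total canton income tax: $1,472.73 + $411.00 = $1,883.73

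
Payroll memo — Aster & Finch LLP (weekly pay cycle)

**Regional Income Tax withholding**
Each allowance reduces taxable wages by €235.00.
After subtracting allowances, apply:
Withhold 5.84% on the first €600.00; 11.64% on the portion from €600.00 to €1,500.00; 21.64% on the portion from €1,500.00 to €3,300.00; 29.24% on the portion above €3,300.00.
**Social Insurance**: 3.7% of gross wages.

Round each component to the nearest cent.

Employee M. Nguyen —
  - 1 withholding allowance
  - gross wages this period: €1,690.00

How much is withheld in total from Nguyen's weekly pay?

Regional Income Tax: taxable = €1,690.00 − 1×€235.00 = €1,455.00
  €35.04 + 11.64% × (€1,455.00 − €600.00) = €35.04 + 11.64% × €855.00 = €134.56
Social Insurance: 3.7% × €1,690.00 = €62.53
Total: €134.56 + €62.53 = €197.09

€197.09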